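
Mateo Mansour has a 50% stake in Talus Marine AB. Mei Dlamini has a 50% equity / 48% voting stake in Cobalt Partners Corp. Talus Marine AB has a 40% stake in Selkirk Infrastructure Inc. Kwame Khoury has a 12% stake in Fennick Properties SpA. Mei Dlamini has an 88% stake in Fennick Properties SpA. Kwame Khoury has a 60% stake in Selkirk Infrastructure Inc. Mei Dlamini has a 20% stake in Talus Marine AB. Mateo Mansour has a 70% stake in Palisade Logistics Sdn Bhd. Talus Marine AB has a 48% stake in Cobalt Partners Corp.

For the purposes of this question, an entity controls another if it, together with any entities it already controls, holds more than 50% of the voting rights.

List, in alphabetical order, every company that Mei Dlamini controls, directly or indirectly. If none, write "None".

Fennick Properties SpA

Mei holds 88% of Fennick, so Mei controls Fennick.
No other company's threshold is met.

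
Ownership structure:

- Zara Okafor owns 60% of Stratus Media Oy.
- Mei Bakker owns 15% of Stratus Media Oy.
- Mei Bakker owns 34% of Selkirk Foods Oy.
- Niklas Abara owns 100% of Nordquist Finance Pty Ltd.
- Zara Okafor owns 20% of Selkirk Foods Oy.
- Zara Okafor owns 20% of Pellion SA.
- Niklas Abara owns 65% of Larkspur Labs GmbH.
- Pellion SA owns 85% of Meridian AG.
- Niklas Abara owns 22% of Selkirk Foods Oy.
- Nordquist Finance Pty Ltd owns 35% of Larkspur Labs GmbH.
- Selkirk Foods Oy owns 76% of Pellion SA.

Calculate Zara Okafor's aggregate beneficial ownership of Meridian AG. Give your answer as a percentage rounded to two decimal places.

29.92%

Zara reaches Meridian along 2 paths.
Via Pellion: 20% × 85% = 17%.
Via Selkirk → Pellion: 20% × 76% × 85% = 12.92%.
Total: 17% + 12.92% = 29.92%.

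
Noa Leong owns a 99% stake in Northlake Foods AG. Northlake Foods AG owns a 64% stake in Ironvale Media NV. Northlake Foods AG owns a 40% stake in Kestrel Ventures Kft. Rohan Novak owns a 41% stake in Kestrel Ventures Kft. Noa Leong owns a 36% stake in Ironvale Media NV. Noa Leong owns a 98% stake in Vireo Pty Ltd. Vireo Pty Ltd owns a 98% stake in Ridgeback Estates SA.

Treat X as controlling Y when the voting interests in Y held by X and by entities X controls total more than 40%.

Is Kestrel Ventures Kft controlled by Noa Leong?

No

Noa holds 99% of Northlake, so Noa controls Northlake.
Noa holds 98% of Vireo, so Noa controls Vireo.
Northlake and Noa together hold 64% + 36% = 100% of Ironvale, so Noa controls Ironvale.
Vireo holds 98% of Ridgeback, so Noa controls Ridgeback.
In Kestrel, Noa's side holds only 40%, not > 40%.
So Noa does not control Kestrel.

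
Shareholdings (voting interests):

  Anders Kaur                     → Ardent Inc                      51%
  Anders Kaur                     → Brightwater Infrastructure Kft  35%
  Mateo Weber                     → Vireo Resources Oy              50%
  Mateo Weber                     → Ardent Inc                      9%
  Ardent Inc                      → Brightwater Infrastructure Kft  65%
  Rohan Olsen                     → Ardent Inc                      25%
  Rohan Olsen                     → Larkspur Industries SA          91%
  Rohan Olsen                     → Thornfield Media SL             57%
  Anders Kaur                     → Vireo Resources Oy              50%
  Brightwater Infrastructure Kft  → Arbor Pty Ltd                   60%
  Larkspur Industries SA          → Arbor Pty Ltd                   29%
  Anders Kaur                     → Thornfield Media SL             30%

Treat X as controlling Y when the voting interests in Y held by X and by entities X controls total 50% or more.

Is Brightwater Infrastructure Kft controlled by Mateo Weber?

No

Mateo holds 50% of Vireo, so Mateo controls Vireo.
Neither Mateo nor any entity Mateo controls holds any voting interest in Brightwater.
So Mateo does not control Brightwater.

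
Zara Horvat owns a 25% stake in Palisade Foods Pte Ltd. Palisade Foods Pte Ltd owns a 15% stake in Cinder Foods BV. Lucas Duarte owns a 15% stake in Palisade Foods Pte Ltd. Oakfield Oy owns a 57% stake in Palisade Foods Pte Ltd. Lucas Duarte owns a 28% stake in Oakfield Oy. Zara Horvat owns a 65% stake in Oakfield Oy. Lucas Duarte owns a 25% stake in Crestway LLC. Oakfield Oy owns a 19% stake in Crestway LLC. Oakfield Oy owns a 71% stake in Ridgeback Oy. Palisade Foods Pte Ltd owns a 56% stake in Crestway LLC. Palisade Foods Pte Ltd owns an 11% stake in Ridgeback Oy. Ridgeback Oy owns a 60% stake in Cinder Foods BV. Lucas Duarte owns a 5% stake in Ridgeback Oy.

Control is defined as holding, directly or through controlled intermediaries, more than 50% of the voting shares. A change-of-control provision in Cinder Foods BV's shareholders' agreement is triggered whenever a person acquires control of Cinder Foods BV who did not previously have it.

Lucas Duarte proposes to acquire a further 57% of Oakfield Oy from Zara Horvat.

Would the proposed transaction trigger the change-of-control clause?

Yes

The purchase adds only to Lucas's holdings (Zara's stake shrinks), so Lucas is the only person who could newly come to control Cinder.
Lucas's largest direct stake is 28% in Oakfield, which does not meet the threshold, so Lucas controls no company.
Neither Lucas nor any entity Lucas controls holds any voting interest in Cinder.
So before the transaction, Lucas does not control Cinder.
After the purchase, Lucas's direct stake in Oakfield rises to 28% + 57% = 85%, and Zara's stake falls to 8%.
Lucas holds 85% of Oakfield, so Lucas controls Oakfield.
Oakfield and Lucas together hold 57% + 15% = 72% of Palisade, so Lucas controls Palisade.
Oakfield and Lucas and Palisade together hold 71% + 5% + 11% = 87% of Ridgeback, so Lucas controls Ridgeback.
Palisade and Ridgeback together hold 15% + 60% = 75% of Cinder, so Lucas controls Cinder.
Lucas did not control Cinder before and does after, so the clause is triggered.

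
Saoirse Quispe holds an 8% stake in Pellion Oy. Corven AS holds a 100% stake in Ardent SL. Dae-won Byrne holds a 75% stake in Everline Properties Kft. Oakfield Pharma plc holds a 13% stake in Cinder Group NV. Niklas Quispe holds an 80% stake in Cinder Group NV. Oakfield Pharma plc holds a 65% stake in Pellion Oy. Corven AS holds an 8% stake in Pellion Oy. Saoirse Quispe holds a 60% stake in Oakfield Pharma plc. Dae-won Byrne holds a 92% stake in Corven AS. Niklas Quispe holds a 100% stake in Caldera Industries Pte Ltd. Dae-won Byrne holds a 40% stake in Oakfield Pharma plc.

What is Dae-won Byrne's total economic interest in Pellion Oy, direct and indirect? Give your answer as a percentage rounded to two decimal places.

33.36%

Dae-won reaches Pellion along 2 paths.
Via Oakfield: 40% × 65% = 26%.
Via Corven: 92% × 8% = 7.36%.
Total: 26% + 7.36% = 33.36%.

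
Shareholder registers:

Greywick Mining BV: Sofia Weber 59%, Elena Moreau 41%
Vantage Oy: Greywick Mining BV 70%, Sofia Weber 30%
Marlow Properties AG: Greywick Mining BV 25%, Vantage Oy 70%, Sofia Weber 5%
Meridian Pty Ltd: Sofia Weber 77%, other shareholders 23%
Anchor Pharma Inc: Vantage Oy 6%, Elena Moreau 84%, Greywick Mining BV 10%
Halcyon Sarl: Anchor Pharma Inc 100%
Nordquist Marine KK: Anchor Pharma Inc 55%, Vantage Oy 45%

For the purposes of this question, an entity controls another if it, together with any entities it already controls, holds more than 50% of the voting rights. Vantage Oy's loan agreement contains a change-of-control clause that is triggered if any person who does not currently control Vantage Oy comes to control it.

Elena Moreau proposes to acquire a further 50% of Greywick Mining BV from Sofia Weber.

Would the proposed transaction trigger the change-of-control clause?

Yes

The purchase adds only to Elena's holdings (Sofia's stake shrinks), so Elena is the only person who could newly come to control Vantage.
Elena holds 84% of Anchor, so Elena controls Anchor.
Anchor holds 100% of Halcyon, so Elena controls Halcyon.
Anchor holds 55% of Nordquist, so Elena controls Nordquist.
Neither Elena nor any entity Elena controls holds any voting interest in Vantage.
So before the transaction, Elena does not control Vantage.
After the purchase, Elena's direct stake in Greywick rises to 41% + 50% = 91%, and Sofia's stake falls to 9%.
Elena holds 91% of Greywick, so Elena controls Greywick.
Greywick holds 70% of Vantage, so Elena controls Vantage.
Elena did not control Vantage before and does after, so the clause is triggered.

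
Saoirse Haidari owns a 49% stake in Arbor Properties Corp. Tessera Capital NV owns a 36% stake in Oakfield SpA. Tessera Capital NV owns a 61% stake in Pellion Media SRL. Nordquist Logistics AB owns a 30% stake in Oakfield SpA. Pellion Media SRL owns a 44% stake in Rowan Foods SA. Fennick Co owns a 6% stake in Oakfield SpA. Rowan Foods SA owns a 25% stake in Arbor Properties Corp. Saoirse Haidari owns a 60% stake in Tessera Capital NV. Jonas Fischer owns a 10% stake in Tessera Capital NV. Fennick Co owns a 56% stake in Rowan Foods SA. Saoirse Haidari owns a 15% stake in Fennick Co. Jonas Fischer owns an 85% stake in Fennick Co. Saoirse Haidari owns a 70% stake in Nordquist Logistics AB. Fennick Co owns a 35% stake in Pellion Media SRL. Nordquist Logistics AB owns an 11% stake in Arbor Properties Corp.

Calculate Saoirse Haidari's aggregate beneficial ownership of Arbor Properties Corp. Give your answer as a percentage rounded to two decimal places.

Saoirse reaches Arbor along 5 paths.
Direct stake: 49% = 49%.
Via Fennick → Rowan: 15% × 56% × 25% = 2.1%.
Via Tessera → Pellion → Rowan: 60% × 61% × 44% × 25% = 4.026%.
Via Fennick → Pellion → Rowan: 15% × 35% × 44% × 25% = 0.5775%.
Via Nordquist: 70% × 11% = 7.7%.
Total: 49% + 2.1% + 4.026% + 0.5775% + 7.7% = 63.4035%.
Rounded: 63.40%.

63.40%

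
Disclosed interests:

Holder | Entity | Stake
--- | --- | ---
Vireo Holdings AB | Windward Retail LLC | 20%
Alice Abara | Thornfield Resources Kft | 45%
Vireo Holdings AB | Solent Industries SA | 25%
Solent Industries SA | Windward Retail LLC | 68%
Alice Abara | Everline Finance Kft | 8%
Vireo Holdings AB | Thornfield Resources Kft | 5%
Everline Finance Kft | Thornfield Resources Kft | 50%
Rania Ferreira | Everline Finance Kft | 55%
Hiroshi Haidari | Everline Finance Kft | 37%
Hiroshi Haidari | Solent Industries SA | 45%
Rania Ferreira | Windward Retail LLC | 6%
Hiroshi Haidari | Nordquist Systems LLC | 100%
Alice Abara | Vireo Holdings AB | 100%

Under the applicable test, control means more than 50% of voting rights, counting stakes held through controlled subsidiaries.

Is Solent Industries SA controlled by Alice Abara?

No

Alice holds 100% of Vireo, so Alice controls Vireo.
In Solent, Alice's side holds only 25%, not > 50%.
So Alice does not control Solent.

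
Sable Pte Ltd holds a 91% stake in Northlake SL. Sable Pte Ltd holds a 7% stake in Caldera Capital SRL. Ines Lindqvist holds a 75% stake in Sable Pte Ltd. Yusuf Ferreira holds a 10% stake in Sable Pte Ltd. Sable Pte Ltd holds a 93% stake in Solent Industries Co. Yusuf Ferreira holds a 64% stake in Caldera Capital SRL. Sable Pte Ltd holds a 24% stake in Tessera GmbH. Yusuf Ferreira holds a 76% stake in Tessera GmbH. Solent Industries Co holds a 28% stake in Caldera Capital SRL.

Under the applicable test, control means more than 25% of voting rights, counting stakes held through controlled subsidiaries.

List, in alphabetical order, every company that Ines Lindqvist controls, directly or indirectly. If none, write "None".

Ines holds 75% of Sable, so Ines controls Sable.
Sable holds 93% of Solent, so Ines controls Solent.
Solent and Sable together hold 28% + 7% = 35% of Caldera, so Ines controls Caldera.
Sable holds 91% of Northlake, so Ines controls Northlake.
No other company's threshold is met.

Caldera Capital SRL, Northlake SL, Sable Pte Ltd, Solent Industries Co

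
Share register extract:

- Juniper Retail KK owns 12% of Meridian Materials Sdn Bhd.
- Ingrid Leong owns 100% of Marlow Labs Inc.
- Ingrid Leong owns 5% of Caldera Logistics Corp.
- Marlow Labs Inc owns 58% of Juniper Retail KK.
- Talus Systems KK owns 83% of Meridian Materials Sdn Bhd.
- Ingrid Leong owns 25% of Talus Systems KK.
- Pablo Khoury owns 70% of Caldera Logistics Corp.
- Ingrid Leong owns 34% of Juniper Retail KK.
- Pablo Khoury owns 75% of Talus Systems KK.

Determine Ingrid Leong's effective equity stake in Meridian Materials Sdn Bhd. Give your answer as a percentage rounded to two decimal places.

Ingrid reaches Meridian along 3 paths.
Via Talus: 25% × 83% = 20.75%.
Via Juniper: 34% × 12% = 4.08%.
Via Marlow → Juniper: 100% × 58% × 12% = 6.96%.
Total: 20.75% + 4.08% + 6.96% = 31.79%.

31.79%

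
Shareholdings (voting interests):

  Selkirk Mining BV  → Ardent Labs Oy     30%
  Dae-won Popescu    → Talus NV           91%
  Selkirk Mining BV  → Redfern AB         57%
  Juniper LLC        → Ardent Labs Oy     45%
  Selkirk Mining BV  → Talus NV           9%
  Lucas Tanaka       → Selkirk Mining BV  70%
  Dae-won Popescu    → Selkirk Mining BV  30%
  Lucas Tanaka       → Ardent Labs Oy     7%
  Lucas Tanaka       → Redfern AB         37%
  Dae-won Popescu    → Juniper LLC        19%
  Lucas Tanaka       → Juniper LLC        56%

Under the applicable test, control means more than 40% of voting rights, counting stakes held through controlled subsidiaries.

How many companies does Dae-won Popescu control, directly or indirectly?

1

Dae-won holds 91% of Talus, so Dae-won controls Talus.
No other company's threshold is met.
Dae-won controls 1 company.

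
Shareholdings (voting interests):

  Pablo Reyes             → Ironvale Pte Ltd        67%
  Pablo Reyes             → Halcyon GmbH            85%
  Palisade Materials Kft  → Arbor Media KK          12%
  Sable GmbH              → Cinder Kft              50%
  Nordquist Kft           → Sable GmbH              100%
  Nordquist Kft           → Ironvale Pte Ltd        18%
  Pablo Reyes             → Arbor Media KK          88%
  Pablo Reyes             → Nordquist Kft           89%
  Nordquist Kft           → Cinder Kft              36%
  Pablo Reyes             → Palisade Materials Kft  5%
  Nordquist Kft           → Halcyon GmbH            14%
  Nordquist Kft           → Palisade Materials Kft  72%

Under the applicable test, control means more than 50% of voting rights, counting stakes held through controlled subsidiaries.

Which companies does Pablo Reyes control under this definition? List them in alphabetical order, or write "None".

Arbor Media KK, Cinder Kft, Halcyon GmbH, Ironvale Pte Ltd, Nordquist Kft, Palisade Materials Kft, Sable GmbH

Pablo holds 89% of Nordquist, so Pablo controls Nordquist.
Nordquist and Pablo together hold 18% + 67% = 85% of Ironvale, so Pablo controls Ironvale.
Nordquist holds 100% of Sable, so Pablo controls Sable.
Nordquist and Pablo together hold 72% + 5% = 77% of Palisade, so Pablo controls Palisade.
Nordquist and Sable together hold 36% + 50% = 86% of Cinder, so Pablo controls Cinder.
Pablo and Palisade together hold 88% + 12% = 100% of Arbor, so Pablo controls Arbor.
Pablo and Nordquist together hold 85% + 14% = 99% of Halcyon, so Pablo controls Halcyon.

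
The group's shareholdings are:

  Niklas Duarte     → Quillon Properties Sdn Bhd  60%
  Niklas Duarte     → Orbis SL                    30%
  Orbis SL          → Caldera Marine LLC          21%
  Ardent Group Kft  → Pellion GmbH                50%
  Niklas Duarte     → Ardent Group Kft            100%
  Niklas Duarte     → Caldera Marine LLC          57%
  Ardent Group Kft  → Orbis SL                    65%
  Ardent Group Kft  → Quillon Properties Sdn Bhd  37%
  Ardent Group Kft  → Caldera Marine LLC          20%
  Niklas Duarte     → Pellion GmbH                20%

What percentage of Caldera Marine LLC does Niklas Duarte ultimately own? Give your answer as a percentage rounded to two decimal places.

96.95%

Niklas reaches Caldera along 4 paths.
Direct stake: 57% = 57%.
Via Orbis: 30% × 21% = 6.3%.
Via Ardent → Orbis: 100% × 65% × 21% = 13.65%.
Via Ardent: 100% × 20% = 20%.
Total: 57% + 6.3% + 13.65% + 20% = 96.95%.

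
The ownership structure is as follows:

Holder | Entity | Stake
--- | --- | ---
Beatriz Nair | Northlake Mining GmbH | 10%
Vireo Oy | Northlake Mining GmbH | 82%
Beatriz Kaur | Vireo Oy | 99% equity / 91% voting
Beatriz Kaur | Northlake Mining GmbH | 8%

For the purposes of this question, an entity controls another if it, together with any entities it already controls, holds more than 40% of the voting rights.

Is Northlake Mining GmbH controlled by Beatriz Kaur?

Yes

Beatriz Kaur holds 91% of Vireo, so Beatriz Kaur controls Vireo.
Vireo and Beatriz Kaur together hold 82% + 8% = 90% of Northlake, so Beatriz Kaur controls Northlake.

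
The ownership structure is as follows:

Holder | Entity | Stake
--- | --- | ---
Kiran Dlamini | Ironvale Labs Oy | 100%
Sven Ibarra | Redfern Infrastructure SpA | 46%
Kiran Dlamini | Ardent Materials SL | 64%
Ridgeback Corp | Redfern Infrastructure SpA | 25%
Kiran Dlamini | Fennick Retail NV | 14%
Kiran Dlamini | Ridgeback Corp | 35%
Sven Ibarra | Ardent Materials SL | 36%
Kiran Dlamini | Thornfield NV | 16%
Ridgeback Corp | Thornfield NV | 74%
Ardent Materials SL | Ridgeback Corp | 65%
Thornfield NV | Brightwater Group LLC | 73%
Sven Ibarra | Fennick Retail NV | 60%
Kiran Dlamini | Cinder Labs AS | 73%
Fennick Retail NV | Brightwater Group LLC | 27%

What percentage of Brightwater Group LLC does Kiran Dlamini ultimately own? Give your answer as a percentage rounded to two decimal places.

56.84%

Kiran reaches Brightwater along 4 paths.
Via Fennick: 14% × 27% = 3.78%.
Via Ridgeback → Thornfield: 35% × 74% × 73% = 18.907%.
Via Ardent → Ridgeback → Thornfield: 64% × 65% × 74% × 73% = 22.47232%.
Via Thornfield: 16% × 73% = 11.68%.
Total: 3.78% + 18.907% + 22.47232% + 11.68% = 56.83932%.
Rounded: 56.84%.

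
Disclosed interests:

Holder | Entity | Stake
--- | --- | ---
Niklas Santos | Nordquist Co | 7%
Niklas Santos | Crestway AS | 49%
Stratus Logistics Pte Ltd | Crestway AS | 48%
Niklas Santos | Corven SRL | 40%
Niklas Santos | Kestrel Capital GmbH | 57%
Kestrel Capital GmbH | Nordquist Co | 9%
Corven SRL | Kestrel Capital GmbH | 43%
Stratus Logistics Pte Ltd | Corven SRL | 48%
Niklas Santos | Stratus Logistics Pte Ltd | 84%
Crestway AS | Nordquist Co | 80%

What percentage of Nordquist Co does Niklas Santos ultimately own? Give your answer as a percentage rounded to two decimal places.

Niklas reaches Nordquist along 6 paths.
Via Crestway: 49% × 80% = 39.2%.
Via Stratus → Crestway: 84% × 48% × 80% = 32.256%.
Direct stake: 7% = 7%.
Via Corven → Kestrel: 40% × 43% × 9% = 1.548%.
Via Stratus → Corven → Kestrel: 84% × 48% × 43% × 9% = 1.560384%.
Via Kestrel: 57% × 9% = 5.13%.
Total: 39.2% + 32.256% + 7% + 1.548% + 1.560384% + 5.13% = 86.694384%.
Rounded: 86.69%.

86.69%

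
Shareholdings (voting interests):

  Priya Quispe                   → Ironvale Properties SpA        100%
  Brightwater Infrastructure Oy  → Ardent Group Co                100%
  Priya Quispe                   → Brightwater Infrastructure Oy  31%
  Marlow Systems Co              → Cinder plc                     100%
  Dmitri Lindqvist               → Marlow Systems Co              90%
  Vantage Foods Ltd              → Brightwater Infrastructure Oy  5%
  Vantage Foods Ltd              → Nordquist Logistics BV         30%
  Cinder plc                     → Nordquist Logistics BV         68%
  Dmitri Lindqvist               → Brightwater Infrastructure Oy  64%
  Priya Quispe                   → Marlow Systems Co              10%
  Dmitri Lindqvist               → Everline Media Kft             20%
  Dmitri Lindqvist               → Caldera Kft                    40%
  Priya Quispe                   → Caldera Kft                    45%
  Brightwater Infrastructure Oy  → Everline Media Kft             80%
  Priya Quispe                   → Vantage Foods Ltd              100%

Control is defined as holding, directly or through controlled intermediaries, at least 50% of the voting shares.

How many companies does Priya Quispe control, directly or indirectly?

Priya holds 100% of Vantage, so Priya controls Vantage.
Priya holds 100% of Ironvale, so Priya controls Ironvale.
No other company's threshold is met.
Priya controls 2 companies.

2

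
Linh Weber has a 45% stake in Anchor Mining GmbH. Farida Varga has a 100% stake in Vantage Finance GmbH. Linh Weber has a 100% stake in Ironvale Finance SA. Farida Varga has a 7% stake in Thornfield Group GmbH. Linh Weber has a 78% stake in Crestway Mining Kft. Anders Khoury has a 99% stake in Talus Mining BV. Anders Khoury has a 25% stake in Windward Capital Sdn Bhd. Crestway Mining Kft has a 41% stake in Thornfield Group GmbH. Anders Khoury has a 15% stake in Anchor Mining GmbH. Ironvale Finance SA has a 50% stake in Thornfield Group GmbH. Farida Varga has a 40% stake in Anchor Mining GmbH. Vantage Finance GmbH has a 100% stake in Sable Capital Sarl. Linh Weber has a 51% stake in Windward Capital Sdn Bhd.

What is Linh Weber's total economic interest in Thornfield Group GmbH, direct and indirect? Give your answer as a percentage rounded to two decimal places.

Linh reaches Thornfield along 2 paths.
Via Ironvale: 100% × 50% = 50%.
Via Crestway: 78% × 41% = 31.98%.
Total: 50% + 31.98% = 81.98%.

81.98%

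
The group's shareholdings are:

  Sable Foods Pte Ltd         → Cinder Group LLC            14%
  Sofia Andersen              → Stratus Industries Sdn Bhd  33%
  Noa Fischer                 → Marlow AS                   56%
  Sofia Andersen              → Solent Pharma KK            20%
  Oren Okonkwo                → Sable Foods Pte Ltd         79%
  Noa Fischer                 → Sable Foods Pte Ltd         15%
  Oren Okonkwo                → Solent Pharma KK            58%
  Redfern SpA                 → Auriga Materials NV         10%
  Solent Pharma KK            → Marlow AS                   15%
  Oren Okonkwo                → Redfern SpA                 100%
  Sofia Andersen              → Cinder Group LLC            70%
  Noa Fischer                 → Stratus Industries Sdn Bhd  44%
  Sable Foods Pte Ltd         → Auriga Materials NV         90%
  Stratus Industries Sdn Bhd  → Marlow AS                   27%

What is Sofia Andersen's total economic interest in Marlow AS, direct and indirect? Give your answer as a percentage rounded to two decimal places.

11.91%

Sofia reaches Marlow along 2 paths.
Via Solent: 20% × 15% = 3%.
Via Stratus: 33% × 27% = 8.91%.
Total: 3% + 8.91% = 11.91%.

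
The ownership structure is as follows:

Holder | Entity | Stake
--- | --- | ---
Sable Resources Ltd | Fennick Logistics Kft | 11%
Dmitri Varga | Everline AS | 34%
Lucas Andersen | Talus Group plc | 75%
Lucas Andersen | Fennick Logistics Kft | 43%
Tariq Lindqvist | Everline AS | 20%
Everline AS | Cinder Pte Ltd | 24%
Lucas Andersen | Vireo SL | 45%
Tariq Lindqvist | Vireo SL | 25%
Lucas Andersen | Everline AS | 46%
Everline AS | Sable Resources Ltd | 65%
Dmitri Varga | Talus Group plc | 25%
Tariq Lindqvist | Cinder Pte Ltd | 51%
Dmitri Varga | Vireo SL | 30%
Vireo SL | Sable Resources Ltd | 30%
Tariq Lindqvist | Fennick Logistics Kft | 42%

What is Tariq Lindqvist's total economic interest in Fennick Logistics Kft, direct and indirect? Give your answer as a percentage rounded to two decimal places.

44.26%

Tariq reaches Fennick along 3 paths.
Direct stake: 42% = 42%.
Via Vireo → Sable: 25% × 30% × 11% = 0.825%.
Via Everline → Sable: 20% × 65% × 11% = 1.43%.
Total: 42% + 0.825% + 1.43% = 44.255%.
Rounded: 44.26%.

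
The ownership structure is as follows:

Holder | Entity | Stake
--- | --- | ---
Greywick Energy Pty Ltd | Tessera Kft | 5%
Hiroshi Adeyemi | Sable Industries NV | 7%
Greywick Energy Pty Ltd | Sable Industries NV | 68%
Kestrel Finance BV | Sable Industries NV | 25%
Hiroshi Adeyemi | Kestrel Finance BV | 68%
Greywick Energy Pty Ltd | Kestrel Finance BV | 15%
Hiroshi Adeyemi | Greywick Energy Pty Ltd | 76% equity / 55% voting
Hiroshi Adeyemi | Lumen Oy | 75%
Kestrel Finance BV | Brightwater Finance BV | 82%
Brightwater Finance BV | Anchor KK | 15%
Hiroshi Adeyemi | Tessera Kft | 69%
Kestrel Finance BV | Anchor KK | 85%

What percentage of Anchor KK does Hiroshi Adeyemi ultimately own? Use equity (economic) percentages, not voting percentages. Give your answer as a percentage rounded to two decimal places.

77.26%

Hiroshi reaches Anchor along 4 paths.
Via Greywick → Kestrel: 76% × 15% × 85% = 9.69%.
Via Kestrel: 68% × 85% = 57.8%.
Via Greywick → Kestrel → Brightwater: 76% × 15% × 82% × 15% = 1.4022%.
Via Kestrel → Brightwater: 68% × 82% × 15% = 8.364%.
Total: 9.69% + 57.8% + 1.4022% + 8.364% = 77.2562%.
Rounded: 77.26%.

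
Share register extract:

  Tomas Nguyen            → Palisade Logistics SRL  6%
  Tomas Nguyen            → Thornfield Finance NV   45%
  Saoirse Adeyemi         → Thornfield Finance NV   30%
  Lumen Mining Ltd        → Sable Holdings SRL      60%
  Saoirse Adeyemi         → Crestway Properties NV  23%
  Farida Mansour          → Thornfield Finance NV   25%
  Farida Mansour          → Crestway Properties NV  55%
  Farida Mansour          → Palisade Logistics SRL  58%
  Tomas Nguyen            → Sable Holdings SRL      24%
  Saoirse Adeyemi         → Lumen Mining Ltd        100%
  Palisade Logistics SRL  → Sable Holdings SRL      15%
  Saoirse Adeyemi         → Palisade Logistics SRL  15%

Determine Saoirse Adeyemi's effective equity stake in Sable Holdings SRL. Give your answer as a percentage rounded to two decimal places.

Saoirse reaches Sable along 2 paths.
Via Palisade: 15% × 15% = 2.25%.
Via Lumen: 100% × 60% = 60%.
Total: 2.25% + 60% = 62.25%.

62.25%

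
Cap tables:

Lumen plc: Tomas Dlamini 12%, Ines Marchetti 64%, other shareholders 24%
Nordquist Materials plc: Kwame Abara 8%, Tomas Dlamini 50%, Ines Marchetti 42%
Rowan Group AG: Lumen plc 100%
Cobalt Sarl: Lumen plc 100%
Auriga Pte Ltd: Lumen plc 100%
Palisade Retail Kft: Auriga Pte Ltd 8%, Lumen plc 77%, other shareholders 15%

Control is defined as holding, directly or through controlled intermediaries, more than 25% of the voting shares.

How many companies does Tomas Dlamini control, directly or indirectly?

Tomas holds 50% of Nordquist, so Tomas controls Nordquist.
No other company's threshold is met.
Tomas controls 1 company.

1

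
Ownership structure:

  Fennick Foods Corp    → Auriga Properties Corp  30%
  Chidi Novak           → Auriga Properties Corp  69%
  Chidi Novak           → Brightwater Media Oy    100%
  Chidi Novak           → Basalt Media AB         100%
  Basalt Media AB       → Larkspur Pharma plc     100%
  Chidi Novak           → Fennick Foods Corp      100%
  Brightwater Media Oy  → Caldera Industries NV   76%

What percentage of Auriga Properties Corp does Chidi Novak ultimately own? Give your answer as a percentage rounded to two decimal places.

Chidi reaches Auriga along 2 paths.
Direct stake: 69% = 69%.
Via Fennick: 100% × 30% = 30%.
Total: 69% + 30% = 99%.
Rounded: 99.00%.

99.00%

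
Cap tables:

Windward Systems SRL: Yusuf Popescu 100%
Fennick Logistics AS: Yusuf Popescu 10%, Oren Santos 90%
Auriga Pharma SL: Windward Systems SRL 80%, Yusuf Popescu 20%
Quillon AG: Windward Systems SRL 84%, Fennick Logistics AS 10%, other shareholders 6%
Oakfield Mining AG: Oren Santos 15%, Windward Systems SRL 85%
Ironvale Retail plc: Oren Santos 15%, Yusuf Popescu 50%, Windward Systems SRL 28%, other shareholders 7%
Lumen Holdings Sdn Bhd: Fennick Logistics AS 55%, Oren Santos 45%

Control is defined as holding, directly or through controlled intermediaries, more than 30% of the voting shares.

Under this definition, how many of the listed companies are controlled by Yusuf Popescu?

Yusuf holds 100% of Windward, so Yusuf controls Windward.
Windward and Yusuf together hold 80% + 20% = 100% of Auriga, so Yusuf controls Auriga.
Windward holds 84% of Quillon, so Yusuf controls Quillon.
Windward holds 85% of Oakfield, so Yusuf controls Oakfield.
Yusuf and Windward together hold 50% + 28% = 78% of Ironvale, so Yusuf controls Ironvale.
No other company's threshold is met.
Yusuf controls 5 companies.

5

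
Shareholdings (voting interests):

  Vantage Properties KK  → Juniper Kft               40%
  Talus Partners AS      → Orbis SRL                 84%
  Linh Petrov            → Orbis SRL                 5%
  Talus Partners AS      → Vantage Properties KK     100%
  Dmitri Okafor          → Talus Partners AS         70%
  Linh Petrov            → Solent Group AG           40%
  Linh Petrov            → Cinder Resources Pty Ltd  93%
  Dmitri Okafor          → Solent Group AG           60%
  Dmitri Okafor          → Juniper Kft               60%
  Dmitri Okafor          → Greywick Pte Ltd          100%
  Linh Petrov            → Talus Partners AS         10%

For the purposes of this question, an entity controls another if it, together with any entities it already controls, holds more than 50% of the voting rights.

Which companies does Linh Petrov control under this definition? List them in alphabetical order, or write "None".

Cinder Resources Pty Ltd

Linh holds 93% of Cinder, so Linh controls Cinder.
No other company's threshold is met.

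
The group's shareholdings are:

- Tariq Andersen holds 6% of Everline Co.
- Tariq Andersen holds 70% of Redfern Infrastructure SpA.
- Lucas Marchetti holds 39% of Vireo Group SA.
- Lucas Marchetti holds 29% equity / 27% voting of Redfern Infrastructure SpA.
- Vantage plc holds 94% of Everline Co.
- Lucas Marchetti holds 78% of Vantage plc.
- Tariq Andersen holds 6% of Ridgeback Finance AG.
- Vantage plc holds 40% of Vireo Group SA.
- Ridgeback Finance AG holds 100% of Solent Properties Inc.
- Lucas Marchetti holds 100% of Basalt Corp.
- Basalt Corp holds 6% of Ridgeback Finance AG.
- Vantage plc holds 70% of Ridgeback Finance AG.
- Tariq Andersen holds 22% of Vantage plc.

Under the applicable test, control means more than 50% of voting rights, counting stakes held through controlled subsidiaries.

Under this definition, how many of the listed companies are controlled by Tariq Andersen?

Tariq holds 70% of Redfern, so Tariq controls Redfern.
No other company's threshold is met.
Tariq controls 1 company.

1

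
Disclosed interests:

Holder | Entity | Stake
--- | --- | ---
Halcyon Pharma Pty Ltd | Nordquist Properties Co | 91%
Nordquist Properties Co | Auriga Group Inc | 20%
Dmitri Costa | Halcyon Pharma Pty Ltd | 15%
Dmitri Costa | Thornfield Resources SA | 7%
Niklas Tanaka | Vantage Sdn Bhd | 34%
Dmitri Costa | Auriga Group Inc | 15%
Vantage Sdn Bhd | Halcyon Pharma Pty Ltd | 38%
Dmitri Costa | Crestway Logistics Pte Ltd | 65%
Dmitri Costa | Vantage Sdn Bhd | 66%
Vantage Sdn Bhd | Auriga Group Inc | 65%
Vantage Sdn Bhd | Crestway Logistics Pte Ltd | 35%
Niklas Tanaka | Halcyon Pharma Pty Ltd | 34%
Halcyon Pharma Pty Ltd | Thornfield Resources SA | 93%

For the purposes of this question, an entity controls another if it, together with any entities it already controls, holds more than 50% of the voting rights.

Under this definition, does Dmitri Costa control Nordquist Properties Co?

Dmitri holds 66% of Vantage, so Dmitri controls Vantage.
Vantage and Dmitri together hold 38% + 15% = 53% of Halcyon, so Dmitri controls Halcyon.
Halcyon holds 91% of Nordquist, so Dmitri controls Nordquist.

Yes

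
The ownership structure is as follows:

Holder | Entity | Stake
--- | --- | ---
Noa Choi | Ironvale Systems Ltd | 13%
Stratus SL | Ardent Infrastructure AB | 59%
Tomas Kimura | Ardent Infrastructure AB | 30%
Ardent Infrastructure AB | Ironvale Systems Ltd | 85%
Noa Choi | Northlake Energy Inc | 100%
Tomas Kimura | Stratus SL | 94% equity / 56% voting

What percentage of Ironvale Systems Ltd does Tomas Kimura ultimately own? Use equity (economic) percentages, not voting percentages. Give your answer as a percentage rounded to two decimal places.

72.64%

Tomas reaches Ironvale along 2 paths.
Via Stratus → Ardent: 94% × 59% × 85% = 47.141%.
Via Ardent: 30% × 85% = 25.5%.
Total: 47.141% + 25.5% = 72.641%.
Rounded: 72.64%.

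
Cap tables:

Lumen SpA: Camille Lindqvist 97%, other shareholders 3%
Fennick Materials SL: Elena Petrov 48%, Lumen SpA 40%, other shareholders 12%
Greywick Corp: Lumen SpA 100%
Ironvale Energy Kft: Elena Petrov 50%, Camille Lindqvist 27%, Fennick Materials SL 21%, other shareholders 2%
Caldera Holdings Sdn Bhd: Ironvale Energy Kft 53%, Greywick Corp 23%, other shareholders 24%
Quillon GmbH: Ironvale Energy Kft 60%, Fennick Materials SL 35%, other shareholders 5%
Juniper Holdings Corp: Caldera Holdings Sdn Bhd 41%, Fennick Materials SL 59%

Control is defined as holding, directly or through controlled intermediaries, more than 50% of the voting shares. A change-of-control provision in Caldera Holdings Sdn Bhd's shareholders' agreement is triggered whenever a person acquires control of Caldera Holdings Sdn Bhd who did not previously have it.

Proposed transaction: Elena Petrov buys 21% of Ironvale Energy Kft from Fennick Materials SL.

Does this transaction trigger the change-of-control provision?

The purchase adds only to Elena's holdings (Fennick's stake shrinks), so Elena is the only person who could newly come to control Caldera.
Elena's largest direct stake is 50% in Ironvale, which does not meet the threshold, so Elena controls no company.
Neither Elena nor any entity Elena controls holds any voting interest in Caldera.
So before the transaction, Elena does not control Caldera.
After the purchase, Elena's direct stake in Ironvale rises to 50% + 21% = 71%, and Fennick's stake falls to 0%.
Elena holds 71% of Ironvale, so Elena controls Ironvale.
Ironvale holds 53% of Caldera, so Elena controls Caldera.
Elena did not control Caldera before and does after, so the clause is triggered.

Yes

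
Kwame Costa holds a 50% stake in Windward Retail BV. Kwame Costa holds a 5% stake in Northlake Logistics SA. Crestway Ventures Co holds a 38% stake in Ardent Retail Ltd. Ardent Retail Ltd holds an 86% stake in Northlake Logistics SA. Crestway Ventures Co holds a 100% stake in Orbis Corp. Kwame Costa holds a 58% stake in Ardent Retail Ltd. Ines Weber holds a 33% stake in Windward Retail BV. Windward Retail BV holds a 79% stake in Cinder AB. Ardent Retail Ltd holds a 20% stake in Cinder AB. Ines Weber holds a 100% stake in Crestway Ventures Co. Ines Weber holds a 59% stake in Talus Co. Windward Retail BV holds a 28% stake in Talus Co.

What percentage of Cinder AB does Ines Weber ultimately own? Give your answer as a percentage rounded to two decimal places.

33.67%

Ines reaches Cinder along 2 paths.
Via Windward: 33% × 79% = 26.07%.
Via Crestway → Ardent: 100% × 38% × 20% = 7.6%.
Total: 26.07% + 7.6% = 33.67%.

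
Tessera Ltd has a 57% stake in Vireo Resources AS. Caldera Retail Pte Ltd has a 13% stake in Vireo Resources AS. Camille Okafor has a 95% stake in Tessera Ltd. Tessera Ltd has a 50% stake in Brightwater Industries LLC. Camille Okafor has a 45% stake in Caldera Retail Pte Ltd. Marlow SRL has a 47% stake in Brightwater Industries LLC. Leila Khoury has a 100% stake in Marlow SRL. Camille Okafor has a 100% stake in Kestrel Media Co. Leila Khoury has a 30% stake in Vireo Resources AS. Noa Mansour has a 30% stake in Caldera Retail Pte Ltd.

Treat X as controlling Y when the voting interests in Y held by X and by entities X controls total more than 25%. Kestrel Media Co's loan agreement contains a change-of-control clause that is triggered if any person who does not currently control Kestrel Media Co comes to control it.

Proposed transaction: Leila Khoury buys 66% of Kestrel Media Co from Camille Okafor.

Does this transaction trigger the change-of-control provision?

Yes

The purchase adds only to Leila's holdings (Camille's stake shrinks), so Leila is the only person who could newly come to control Kestrel.
Leila holds 30% of Vireo, so Leila controls Vireo.
Leila holds 100% of Marlow, so Leila controls Marlow.
Marlow holds 47% of Brightwater, so Leila controls Brightwater.
Neither Leila nor any entity Leila controls holds any voting interest in Kestrel.
So before the transaction, Leila does not control Kestrel.
After the purchase, Leila holds 66% of Kestrel directly, and Camille's stake falls to 34%.
Leila holds 66% of Kestrel, so Leila controls Kestrel.
Leila did not control Kestrel before and does after, so the clause is triggered.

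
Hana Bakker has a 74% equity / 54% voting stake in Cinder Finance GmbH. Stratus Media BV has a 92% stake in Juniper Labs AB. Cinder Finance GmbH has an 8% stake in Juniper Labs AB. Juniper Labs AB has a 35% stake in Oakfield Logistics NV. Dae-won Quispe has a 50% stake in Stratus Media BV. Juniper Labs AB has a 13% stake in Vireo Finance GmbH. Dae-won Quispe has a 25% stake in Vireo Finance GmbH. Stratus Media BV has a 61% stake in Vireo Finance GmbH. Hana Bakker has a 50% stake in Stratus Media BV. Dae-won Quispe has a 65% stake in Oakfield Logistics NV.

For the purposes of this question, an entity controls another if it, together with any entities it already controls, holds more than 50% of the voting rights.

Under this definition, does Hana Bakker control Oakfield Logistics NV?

Hana holds 54% of Cinder, so Hana controls Cinder.
Neither Hana nor any entity Hana controls holds any voting interest in Oakfield.
So Hana does not control Oakfield.

No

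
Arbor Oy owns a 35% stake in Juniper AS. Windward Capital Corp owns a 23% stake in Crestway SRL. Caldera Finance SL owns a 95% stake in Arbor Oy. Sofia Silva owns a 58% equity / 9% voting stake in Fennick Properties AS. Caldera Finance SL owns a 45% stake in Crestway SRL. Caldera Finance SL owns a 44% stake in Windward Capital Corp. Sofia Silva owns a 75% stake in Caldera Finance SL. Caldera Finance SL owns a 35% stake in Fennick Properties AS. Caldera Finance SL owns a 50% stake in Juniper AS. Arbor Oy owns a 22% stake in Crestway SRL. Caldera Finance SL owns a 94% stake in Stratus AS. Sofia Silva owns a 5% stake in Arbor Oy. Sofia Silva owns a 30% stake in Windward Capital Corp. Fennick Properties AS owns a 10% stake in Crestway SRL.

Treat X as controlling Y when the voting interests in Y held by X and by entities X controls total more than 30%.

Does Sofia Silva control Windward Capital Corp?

Sofia holds 75% of Caldera, so Sofia controls Caldera.
Sofia and Caldera together hold 30% + 44% = 74% of Windward, so Sofia controls Windward.

Yes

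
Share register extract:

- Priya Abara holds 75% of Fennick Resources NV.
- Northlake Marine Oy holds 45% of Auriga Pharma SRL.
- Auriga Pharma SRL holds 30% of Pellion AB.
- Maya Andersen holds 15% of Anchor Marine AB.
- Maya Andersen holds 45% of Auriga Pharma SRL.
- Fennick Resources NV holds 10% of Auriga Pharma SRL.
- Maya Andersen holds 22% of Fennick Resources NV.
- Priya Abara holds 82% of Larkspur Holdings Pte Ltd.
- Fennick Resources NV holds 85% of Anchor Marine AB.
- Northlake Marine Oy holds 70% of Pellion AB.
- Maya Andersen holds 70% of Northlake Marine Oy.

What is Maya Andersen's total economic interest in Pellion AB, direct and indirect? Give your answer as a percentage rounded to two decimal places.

Maya reaches Pellion along 4 paths.
Via Northlake: 70% × 70% = 49%.
Via Fennick → Auriga: 22% × 10% × 30% = 0.66%.
Via Auriga: 45% × 30% = 13.5%.
Via Northlake → Auriga: 70% × 45% × 30% = 9.45%.
Total: 49% + 0.66% + 13.5% + 9.45% = 72.61%.

72.61%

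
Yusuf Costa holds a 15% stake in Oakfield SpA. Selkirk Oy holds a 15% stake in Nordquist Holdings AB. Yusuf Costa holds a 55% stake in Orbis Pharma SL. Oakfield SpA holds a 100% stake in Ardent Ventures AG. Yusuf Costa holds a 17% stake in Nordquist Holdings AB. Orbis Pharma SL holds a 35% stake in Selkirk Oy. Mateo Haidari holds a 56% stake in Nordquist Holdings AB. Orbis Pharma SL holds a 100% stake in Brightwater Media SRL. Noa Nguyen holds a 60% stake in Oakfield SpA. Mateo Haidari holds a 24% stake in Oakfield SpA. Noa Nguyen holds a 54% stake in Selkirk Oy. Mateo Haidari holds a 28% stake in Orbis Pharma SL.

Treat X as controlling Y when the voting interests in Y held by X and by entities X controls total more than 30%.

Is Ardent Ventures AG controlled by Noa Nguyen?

Noa holds 60% of Oakfield, so Noa controls Oakfield.
Oakfield holds 100% of Ardent, so Noa controls Ardent.

Yes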